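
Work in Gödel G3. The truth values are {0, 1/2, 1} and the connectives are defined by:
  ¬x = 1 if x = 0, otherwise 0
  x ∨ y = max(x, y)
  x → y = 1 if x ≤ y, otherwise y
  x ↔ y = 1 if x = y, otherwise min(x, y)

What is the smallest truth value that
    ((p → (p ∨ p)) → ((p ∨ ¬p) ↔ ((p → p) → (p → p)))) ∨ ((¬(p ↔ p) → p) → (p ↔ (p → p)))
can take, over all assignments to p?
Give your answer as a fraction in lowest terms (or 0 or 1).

Take p = 1/2:
p ∨ p = 1/2 ∨ 1/2 = 1/2
p → (p ∨ p) = 1/2 → 1/2 = 1
¬p = ¬1/2 = 0
p ∨ ¬p = 1/2 ∨ 0 = 1/2
p → p = 1/2 → 1/2 = 1
p → p = 1/2 → 1/2 = 1
(p → p) → (p → p) = 1 → 1 = 1
(p ∨ ¬p) ↔ ((p → p) → (p → p)) = 1/2 ↔ 1 = 1/2
(p → (p ∨ p)) → ((p ∨ ¬p) ↔ ((p → p) → (p → p))) = 1 → 1/2 = 1/2
p ↔ p = 1/2 ↔ 1/2 = 1
¬(p ↔ p) = ¬1 = 0
¬(p ↔ p) → p = 0 → 1/2 = 1
p → p = 1/2 → 1/2 = 1
p ↔ (p → p) = 1/2 ↔ 1 = 1/2
(¬(p ↔ p) → p) → (p ↔ (p → p)) = 1 → 1/2 = 1/2
((p → (p ∨ p)) → ((p ∨ ¬p) ↔ ((p → p) → (p → p)))) ∨ ((¬(p ↔ p) → p) → (p ↔ (p → p))) = 1/2 ∨ 1/2 = 1/2
No assignment yields a value below 1/2, so this is the minimum.

1/2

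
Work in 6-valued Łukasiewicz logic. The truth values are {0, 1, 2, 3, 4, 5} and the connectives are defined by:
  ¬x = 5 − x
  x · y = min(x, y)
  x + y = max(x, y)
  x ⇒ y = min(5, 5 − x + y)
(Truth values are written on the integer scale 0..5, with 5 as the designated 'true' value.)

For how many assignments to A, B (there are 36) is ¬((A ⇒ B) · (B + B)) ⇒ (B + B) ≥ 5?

18

value 5: 18 assignments (counts)
value 4: 6 assignments
value 2: 6 assignments
value 0: 6 assignments
So 18 of the 36 assignments meet the threshold.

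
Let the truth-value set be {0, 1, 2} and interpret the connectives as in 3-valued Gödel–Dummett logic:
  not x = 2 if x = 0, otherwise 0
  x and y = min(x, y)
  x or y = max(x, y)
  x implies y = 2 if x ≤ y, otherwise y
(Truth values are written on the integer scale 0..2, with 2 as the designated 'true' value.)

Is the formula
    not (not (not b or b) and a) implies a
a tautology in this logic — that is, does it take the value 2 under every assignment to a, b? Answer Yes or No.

No

Counterexample: take a = 0, b = 0.
not b = not 0 = 2
not b or b = 2 or 0 = 2
not (not b or b) = not 2 = 0
not (not b or b) and a = 0 and 0 = 0
not (not (not b or b) and a) = not 0 = 2
not (not (not b or b) and a) implies a = 2 implies 0 = 0
This gives 0 ≠ 2.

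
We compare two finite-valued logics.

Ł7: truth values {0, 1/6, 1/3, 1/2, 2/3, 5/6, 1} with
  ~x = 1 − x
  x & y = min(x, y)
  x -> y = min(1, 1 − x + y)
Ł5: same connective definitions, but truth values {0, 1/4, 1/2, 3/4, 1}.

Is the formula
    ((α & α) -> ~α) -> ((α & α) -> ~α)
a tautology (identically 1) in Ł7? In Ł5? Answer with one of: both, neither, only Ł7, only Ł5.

both

In Ł7: every assignment gives 1 — tautology.
In Ł5: every assignment gives 1 — tautology.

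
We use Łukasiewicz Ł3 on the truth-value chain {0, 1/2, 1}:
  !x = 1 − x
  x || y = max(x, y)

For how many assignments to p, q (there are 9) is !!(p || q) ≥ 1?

5

p = 0, q = 0 ↦ 0  <
p = 0, q = 1/2 ↦ 1/2  <
p = 0, q = 1 ↦ 1  ≥
p = 1/2, q = 0 ↦ 1/2  <
p = 1/2, q = 1/2 ↦ 1/2  <
p = 1/2, q = 1 ↦ 1  ≥
p = 1, q = 0 ↦ 1  ≥
p = 1, q = 1/2 ↦ 1  ≥
p = 1, q = 1 ↦ 1  ≥
So 5 of the 9 assignments meet the threshold.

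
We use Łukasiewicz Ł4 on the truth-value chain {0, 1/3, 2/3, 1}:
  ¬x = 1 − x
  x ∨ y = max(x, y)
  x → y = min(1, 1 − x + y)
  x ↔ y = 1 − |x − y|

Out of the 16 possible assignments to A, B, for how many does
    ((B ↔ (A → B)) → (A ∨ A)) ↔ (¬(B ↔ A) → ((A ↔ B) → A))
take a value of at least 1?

A = 0, B = 0 ↦ 1  ≥
A = 0, B = 1/3 ↦ 2/3  <
A = 0, B = 2/3 ↦ 1/3  <
A = 0, B = 1 ↦ 0  <
A = 1/3, B = 0 ↦ 1  ≥
A = 1/3, B = 1/3 ↦ 1  ≥
A = 1/3, B = 2/3 ↦ 2/3  <
A = 1/3, B = 1 ↦ 1/3  <
A = 2/3, B = 0 ↦ 1  ≥
A = 2/3, B = 1/3 ↦ 1  ≥
A = 2/3, B = 2/3 ↦ 1  ≥
A = 2/3, B = 1 ↦ 2/3  <
A = 1, B = 0 ↦ 1  ≥
A = 1, B = 1/3 ↦ 1  ≥
A = 1, B = 2/3 ↦ 1  ≥
A = 1, B = 1 ↦ 1  ≥
So 10 of the 16 assignments meet the threshold.

10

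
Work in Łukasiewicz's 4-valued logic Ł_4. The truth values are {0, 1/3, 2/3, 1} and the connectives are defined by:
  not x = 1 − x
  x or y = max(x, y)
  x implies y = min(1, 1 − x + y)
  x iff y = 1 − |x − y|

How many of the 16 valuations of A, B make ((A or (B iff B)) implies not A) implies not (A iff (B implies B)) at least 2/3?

A = 0, B = 0 ↦ 1  ≥
A = 0, B = 1/3 ↦ 1  ≥
A = 0, B = 2/3 ↦ 1  ≥
A = 0, B = 1 ↦ 1  ≥
A = 1/3, B = 0 ↦ 1  ≥
A = 1/3, B = 1/3 ↦ 1  ≥
A = 1/3, B = 2/3 ↦ 1  ≥
A = 1/3, B = 1 ↦ 1  ≥
A = 2/3, B = 0 ↦ 1  ≥
A = 2/3, B = 1/3 ↦ 1  ≥
A = 2/3, B = 2/3 ↦ 1  ≥
A = 2/3, B = 1 ↦ 1  ≥
A = 1, B = 0 ↦ 1  ≥
A = 1, B = 1/3 ↦ 1  ≥
A = 1, B = 2/3 ↦ 1  ≥
A = 1, B = 1 ↦ 1  ≥
So 16 of the 16 assignments meet the threshold.

16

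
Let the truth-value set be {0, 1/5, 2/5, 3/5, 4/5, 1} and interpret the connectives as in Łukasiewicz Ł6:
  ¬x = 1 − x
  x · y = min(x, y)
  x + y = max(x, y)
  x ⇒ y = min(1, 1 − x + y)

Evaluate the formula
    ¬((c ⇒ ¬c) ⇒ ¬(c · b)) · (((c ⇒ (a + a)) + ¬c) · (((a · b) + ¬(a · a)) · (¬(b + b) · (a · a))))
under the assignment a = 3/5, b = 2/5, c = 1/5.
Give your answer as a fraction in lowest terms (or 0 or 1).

1/5

¬c = ¬1/5 = 4/5
c ⇒ ¬c = 1/5 ⇒ 4/5 = 1
c · b = 1/5 · 2/5 = 1/5
¬(c · b) = ¬1/5 = 4/5
(c ⇒ ¬c) ⇒ ¬(c · b) = 1 ⇒ 4/5 = 4/5
¬((c ⇒ ¬c) ⇒ ¬(c · b)) = ¬4/5 = 1/5
a + a = 3/5 + 3/5 = 3/5
c ⇒ (a + a) = 1/5 ⇒ 3/5 = 1
¬c = ¬1/5 = 4/5
(c ⇒ (a + a)) + ¬c = 1 + 4/5 = 1
a · b = 3/5 · 2/5 = 2/5
a · a = 3/5 · 3/5 = 3/5
¬(a · a) = ¬3/5 = 2/5
(a · b) + ¬(a · a) = 2/5 + 2/5 = 2/5
b + b = 2/5 + 2/5 = 2/5
¬(b + b) = ¬2/5 = 3/5
a · a = 3/5 · 3/5 = 3/5
¬(b + b) · (a · a) = 3/5 · 3/5 = 3/5
((a · b) + ¬(a · a)) · (¬(b + b) · (a · a)) = 2/5 · 3/5 = 2/5
((c ⇒ (a + a)) + ¬c) · (((a · b) + ¬(a · a)) · (¬(b + b) · (a · a))) = 1 · 2/5 = 2/5
¬((c ⇒ ¬c) ⇒ ¬(c · b)) · (((c ⇒ (a + a)) + ¬c) · (((a · b) + ¬(a · a)) · (¬(b + b) · (a · a)))) = 1/5 · 2/5 = 1/5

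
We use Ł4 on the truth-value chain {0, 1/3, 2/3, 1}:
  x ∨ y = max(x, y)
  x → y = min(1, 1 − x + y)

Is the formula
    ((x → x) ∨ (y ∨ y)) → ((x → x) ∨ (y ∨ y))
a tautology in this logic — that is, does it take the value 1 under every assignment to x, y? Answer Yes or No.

x = 0, y = 0 ↦ 1
x = 0, y = 1/3 ↦ 1
x = 0, y = 2/3 ↦ 1
x = 0, y = 1 ↦ 1
x = 1/3, y = 0 ↦ 1
x = 1/3, y = 1/3 ↦ 1
x = 1/3, y = 2/3 ↦ 1
x = 1/3, y = 1 ↦ 1
x = 2/3, y = 0 ↦ 1
x = 2/3, y = 1/3 ↦ 1
x = 2/3, y = 2/3 ↦ 1
x = 2/3, y = 1 ↦ 1
x = 1, y = 0 ↦ 1
x = 1, y = 1/3 ↦ 1
x = 1, y = 2/3 ↦ 1
x = 1, y = 1 ↦ 1
Every assignment gives a value ≥ 1.

Yes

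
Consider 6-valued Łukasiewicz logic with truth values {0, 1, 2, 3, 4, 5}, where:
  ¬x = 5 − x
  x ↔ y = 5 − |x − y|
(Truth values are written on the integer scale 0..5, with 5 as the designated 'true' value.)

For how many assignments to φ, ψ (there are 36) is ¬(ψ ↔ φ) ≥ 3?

value 5: 2 assignments (counts)
value 4: 4 assignments (counts)
value 3: 6 assignments (counts)
value 2: 8 assignments
value 1: 10 assignments
value 0: 6 assignments
So 12 of the 36 assignments meet the threshold.

12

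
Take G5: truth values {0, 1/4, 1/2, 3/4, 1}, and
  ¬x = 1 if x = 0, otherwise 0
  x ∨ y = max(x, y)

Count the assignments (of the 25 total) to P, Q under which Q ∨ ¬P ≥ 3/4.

value 1: 9 assignments (counts)
value 3/4: 4 assignments (counts)
value 1/2: 4 assignments
value 1/4: 4 assignments
value 0: 4 assignments
So 13 of the 25 assignments meet the threshold.

13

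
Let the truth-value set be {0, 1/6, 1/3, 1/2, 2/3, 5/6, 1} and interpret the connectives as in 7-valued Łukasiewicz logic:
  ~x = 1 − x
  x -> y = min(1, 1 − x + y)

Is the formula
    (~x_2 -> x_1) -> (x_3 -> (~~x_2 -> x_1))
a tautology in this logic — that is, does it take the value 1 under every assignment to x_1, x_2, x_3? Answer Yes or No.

No

Counterexample: take x_1 = 0, x_2 = 2/3, x_3 = 5/6.
~x_2 = ~2/3 = 1/3
~x_2 -> x_1 = 1/3 -> 0 = 2/3
~x_2 = ~2/3 = 1/3
~~x_2 = ~1/3 = 2/3
~~x_2 -> x_1 = 2/3 -> 0 = 1/3
x_3 -> (~~x_2 -> x_1) = 5/6 -> 1/3 = 1/2
(~x_2 -> x_1) -> (x_3 -> (~~x_2 -> x_1)) = 2/3 -> 1/2 = 5/6
This gives 5/6 ≠ 1.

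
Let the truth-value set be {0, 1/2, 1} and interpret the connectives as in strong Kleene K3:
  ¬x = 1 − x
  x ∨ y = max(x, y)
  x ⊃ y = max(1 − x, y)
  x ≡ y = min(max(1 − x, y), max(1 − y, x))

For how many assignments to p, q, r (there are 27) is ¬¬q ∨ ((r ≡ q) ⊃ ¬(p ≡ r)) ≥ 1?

value 1: 15 assignments (counts)
value 1/2: 11 assignments
value 0: 1 assignment
So 15 of the 27 assignments meet the threshold.

15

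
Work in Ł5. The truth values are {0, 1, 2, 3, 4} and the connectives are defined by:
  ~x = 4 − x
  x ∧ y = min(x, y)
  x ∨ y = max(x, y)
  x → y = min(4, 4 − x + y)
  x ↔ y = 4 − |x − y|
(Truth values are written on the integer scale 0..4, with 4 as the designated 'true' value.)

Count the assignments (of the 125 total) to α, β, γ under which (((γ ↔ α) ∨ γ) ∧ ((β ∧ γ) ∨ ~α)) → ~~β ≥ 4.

79

value 4: 79 assignments (counts)
value 3: 20 assignments
value 2: 15 assignments
value 1: 9 assignments
value 0: 2 assignments
So 79 of the 125 assignments meet the threshold.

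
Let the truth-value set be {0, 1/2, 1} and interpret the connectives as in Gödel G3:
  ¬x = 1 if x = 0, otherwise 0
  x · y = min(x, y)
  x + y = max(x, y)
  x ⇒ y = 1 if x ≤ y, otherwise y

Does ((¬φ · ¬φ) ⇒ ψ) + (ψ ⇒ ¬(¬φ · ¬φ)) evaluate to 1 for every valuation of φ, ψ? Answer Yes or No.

No

Counterexample: take φ = 0, ψ = 1/2.
¬φ = ¬0 = 1
¬φ = ¬0 = 1
¬φ · ¬φ = 1 · 1 = 1
(¬φ · ¬φ) ⇒ ψ = 1 ⇒ 1/2 = 1/2
¬φ = ¬0 = 1
¬φ = ¬0 = 1
¬φ · ¬φ = 1 · 1 = 1
¬(¬φ · ¬φ) = ¬1 = 0
ψ ⇒ ¬(¬φ · ¬φ) = 1/2 ⇒ 0 = 0
((¬φ · ¬φ) ⇒ ψ) + (ψ ⇒ ¬(¬φ · ¬φ)) = 1/2 + 0 = 1/2
This gives 1/2 ≠ 1.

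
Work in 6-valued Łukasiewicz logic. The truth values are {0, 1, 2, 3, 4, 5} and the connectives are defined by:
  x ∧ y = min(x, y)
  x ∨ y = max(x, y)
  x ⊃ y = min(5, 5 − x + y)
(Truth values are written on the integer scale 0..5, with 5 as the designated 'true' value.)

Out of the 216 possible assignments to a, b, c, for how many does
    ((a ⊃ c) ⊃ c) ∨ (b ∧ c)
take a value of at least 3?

value 5: 66 assignments (counts)
value 4: 54 assignments (counts)
value 3: 42 assignments (counts)
value 2: 30 assignments
value 1: 18 assignments
value 0: 6 assignments
So 162 of the 216 assignments meet the threshold.

162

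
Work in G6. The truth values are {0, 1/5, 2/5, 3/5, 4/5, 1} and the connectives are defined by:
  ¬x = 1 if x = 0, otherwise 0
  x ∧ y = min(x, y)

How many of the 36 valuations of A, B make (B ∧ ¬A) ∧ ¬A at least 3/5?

3

value 1: 1 assignment (counts)
value 4/5: 1 assignment (counts)
value 3/5: 1 assignment (counts)
value 2/5: 1 assignment
value 1/5: 1 assignment
value 0: 31 assignments
So 3 of the 36 assignments meet the threshold.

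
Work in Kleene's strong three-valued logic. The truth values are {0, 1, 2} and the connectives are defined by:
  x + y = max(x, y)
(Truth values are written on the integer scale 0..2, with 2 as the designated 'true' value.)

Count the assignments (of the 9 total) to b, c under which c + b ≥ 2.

5

b = 0, c = 0 ↦ 0  <
b = 0, c = 1 ↦ 1  <
b = 0, c = 2 ↦ 2  ≥
b = 1, c = 0 ↦ 1  <
b = 1, c = 1 ↦ 1  <
b = 1, c = 2 ↦ 2  ≥
b = 2, c = 0 ↦ 2  ≥
b = 2, c = 1 ↦ 2  ≥
b = 2, c = 2 ↦ 2  ≥
So 5 of the 9 assignments meet the threshold.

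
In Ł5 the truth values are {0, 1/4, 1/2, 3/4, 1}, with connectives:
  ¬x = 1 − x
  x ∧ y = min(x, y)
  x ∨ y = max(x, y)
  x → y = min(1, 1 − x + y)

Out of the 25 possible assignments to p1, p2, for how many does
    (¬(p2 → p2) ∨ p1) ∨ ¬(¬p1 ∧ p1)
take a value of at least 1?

value 1: 10 assignments (counts)
value 3/4: 10 assignments
value 1/2: 5 assignments
So 10 of the 25 assignments meet the threshold.

10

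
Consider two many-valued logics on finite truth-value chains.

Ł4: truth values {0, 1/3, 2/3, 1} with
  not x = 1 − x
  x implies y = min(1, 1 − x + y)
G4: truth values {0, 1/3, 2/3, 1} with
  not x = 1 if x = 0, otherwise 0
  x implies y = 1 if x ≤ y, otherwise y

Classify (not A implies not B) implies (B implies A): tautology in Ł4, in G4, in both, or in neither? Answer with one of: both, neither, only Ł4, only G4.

In Ł4: every assignment gives 1 — tautology.
In G4: at A = 1/3, B = 2/3 the value is 1/3 — not a tautology.

only Ł4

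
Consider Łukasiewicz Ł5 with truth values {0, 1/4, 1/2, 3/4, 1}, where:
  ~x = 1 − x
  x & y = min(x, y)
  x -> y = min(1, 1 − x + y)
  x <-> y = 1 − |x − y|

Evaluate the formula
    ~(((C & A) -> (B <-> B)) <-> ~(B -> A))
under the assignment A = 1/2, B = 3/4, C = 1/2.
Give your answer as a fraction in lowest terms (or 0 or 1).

3/4

C & A = 1/2 & 1/2 = 1/2
B <-> B = 3/4 <-> 3/4 = 1
(C & A) -> (B <-> B) = 1/2 -> 1 = 1
B -> A = 3/4 -> 1/2 = 3/4
~(B -> A) = ~3/4 = 1/4
((C & A) -> (B <-> B)) <-> ~(B -> A) = 1 <-> 1/4 = 1/4
~(((C & A) -> (B <-> B)) <-> ~(B -> A)) = ~1/4 = 3/4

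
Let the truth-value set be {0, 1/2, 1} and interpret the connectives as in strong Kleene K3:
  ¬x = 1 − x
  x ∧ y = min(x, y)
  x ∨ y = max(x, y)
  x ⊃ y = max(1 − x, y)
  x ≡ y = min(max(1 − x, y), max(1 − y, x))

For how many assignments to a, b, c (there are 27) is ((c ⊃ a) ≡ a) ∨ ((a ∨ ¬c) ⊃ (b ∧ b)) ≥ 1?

17

value 1: 17 assignments (counts)
value 1/2: 9 assignments
value 0: 1 assignment
So 17 of the 27 assignments meet the threshold.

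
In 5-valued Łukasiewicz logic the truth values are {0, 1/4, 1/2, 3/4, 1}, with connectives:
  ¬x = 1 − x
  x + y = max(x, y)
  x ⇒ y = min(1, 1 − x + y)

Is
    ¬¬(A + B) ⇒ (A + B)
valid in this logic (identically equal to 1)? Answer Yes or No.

Yes

At A = 1/4, B = 3/4, for instance:
A + B = 1/4 + 3/4 = 3/4
¬(A + B) = ¬3/4 = 1/4
¬¬(A + B) = ¬1/4 = 3/4
¬¬(A + B) ⇒ (A + B) = 3/4 ⇒ 3/4 = 1
and checking the remaining 24 assignments likewise gives ≥ 1 in every case.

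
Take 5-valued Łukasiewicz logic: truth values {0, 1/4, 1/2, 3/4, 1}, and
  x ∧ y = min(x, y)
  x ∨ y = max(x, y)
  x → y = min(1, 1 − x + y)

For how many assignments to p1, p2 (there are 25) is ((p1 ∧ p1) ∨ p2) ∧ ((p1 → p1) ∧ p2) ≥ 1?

value 1: 5 assignments (counts)
value 3/4: 5 assignments
value 1/2: 5 assignments
value 1/4: 5 assignments
value 0: 5 assignments
So 5 of the 25 assignments meet the threshold.

5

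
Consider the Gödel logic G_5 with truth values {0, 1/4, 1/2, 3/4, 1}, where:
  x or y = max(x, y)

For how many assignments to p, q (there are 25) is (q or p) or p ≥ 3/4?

16

value 1: 9 assignments (counts)
value 3/4: 7 assignments (counts)
value 1/2: 5 assignments
value 1/4: 3 assignments
value 0: 1 assignment
So 16 of the 25 assignments meet the threshold.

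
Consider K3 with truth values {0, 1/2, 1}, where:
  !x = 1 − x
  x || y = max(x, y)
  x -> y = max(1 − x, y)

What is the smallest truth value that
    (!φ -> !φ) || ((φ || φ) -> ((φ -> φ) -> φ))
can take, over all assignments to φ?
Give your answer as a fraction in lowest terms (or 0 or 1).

1/2

Take φ = 1/2:
!φ = !1/2 = 1/2
!φ = !1/2 = 1/2
!φ -> !φ = 1/2 -> 1/2 = 1/2
φ || φ = 1/2 || 1/2 = 1/2
φ -> φ = 1/2 -> 1/2 = 1/2
(φ -> φ) -> φ = 1/2 -> 1/2 = 1/2
(φ || φ) -> ((φ -> φ) -> φ) = 1/2 -> 1/2 = 1/2
(!φ -> !φ) || ((φ || φ) -> ((φ -> φ) -> φ)) = 1/2 || 1/2 = 1/2
No assignment yields a value below 1/2, so this is the minimum.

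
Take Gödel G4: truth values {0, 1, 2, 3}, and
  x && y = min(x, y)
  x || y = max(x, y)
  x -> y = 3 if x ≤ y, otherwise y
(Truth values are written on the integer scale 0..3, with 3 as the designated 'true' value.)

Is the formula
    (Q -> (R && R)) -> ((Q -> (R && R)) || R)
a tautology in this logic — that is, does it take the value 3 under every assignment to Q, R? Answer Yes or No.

Yes

Q = 0, R = 0 ↦ 3
Q = 0, R = 1 ↦ 3
Q = 0, R = 2 ↦ 3
Q = 0, R = 3 ↦ 3
Q = 1, R = 0 ↦ 3
Q = 1, R = 1 ↦ 3
Q = 1, R = 2 ↦ 3
Q = 1, R = 3 ↦ 3
Q = 2, R = 0 ↦ 3
Q = 2, R = 1 ↦ 3
Q = 2, R = 2 ↦ 3
Q = 2, R = 3 ↦ 3
Q = 3, R = 0 ↦ 3
Q = 3, R = 1 ↦ 3
Q = 3, R = 2 ↦ 3
Q = 3, R = 3 ↦ 3
Every assignment gives a value ≥ 3.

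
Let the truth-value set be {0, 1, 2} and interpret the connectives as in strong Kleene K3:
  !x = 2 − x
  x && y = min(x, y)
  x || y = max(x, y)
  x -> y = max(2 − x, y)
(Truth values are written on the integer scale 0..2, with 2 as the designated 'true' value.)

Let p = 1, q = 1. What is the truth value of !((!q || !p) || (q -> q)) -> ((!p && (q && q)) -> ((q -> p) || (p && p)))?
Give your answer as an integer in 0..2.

!q = !1 = 1
!p = !1 = 1
!q || !p = 1 || 1 = 1
q -> q = 1 -> 1 = 1
(!q || !p) || (q -> q) = 1 || 1 = 1
!((!q || !p) || (q -> q)) = !1 = 1
!p = !1 = 1
q && q = 1 && 1 = 1
!p && (q && q) = 1 && 1 = 1
q -> p = 1 -> 1 = 1
p && p = 1 && 1 = 1
(q -> p) || (p && p) = 1 || 1 = 1
(!p && (q && q)) -> ((q -> p) || (p && p)) = 1 -> 1 = 1
!((!q || !p) || (q -> q)) -> ((!p && (q && q)) -> ((q -> p) || (p && p))) = 1 -> 1 = 1

1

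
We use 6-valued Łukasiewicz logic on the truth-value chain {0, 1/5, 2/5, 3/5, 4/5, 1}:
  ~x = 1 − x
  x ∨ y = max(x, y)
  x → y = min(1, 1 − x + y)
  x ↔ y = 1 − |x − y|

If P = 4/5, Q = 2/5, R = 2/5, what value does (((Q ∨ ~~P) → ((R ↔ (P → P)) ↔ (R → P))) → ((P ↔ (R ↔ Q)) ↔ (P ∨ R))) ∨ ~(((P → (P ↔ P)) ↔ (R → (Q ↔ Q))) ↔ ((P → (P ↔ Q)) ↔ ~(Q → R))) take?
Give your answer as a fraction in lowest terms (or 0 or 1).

1

~P = ~4/5 = 1/5
~~P = ~1/5 = 4/5
Q ∨ ~~P = 2/5 ∨ 4/5 = 4/5
P → P = 4/5 → 4/5 = 1
R ↔ (P → P) = 2/5 ↔ 1 = 2/5
R → P = 2/5 → 4/5 = 1
(R ↔ (P → P)) ↔ (R → P) = 2/5 ↔ 1 = 2/5
(Q ∨ ~~P) → ((R ↔ (P → P)) ↔ (R → P)) = 4/5 → 2/5 = 3/5
R ↔ Q = 2/5 ↔ 2/5 = 1
P ↔ (R ↔ Q) = 4/5 ↔ 1 = 4/5
P ∨ R = 4/5 ∨ 2/5 = 4/5
(P ↔ (R ↔ Q)) ↔ (P ∨ R) = 4/5 ↔ 4/5 = 1
((Q ∨ ~~P) → ((R ↔ (P → P)) ↔ (R → P))) → ((P ↔ (R ↔ Q)) ↔ (P ∨ R)) = 3/5 → 1 = 1
P ↔ P = 4/5 ↔ 4/5 = 1
P → (P ↔ P) = 4/5 → 1 = 1
Q ↔ Q = 2/5 ↔ 2/5 = 1
R → (Q ↔ Q) = 2/5 → 1 = 1
(P → (P ↔ P)) ↔ (R → (Q ↔ Q)) = 1 ↔ 1 = 1
P ↔ Q = 4/5 ↔ 2/5 = 3/5
P → (P ↔ Q) = 4/5 → 3/5 = 4/5
Q → R = 2/5 → 2/5 = 1
~(Q → R) = ~1 = 0
(P → (P ↔ Q)) ↔ ~(Q → R) = 4/5 ↔ 0 = 1/5
((P → (P ↔ P)) ↔ (R → (Q ↔ Q))) ↔ ((P → (P ↔ Q)) ↔ ~(Q → R)) = 1 ↔ 1/5 = 1/5
~(((P → (P ↔ P)) ↔ (R → (Q ↔ Q))) ↔ ((P → (P ↔ Q)) ↔ ~(Q → R))) = ~1/5 = 4/5
(((Q ∨ ~~P) → ((R ↔ (P → P)) ↔ (R → P))) → ((P ↔ (R ↔ Q)) ↔ (P ∨ R))) ∨ ~(((P → (P ↔ P)) ↔ (R → (Q ↔ Q))) ↔ ((P → (P ↔ Q)) ↔ ~(Q → R))) = 1 ∨ 4/5 = 1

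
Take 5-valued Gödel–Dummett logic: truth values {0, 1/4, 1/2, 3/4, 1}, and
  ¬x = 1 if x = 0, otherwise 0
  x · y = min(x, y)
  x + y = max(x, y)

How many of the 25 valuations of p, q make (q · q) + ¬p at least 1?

value 1: 9 assignments (counts)
value 3/4: 4 assignments
value 1/2: 4 assignments
value 1/4: 4 assignments
value 0: 4 assignments
So 9 of the 25 assignments meet the threshold.

9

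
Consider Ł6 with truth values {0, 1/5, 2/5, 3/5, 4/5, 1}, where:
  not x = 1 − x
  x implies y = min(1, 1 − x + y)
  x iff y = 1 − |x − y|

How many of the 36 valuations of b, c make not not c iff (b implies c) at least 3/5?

value 1: 11 assignments (counts)
value 4/5: 9 assignments (counts)
value 3/5: 7 assignments (counts)
value 2/5: 5 assignments
value 1/5: 3 assignments
value 0: 1 assignment
So 27 of the 36 assignments meet the threshold.

27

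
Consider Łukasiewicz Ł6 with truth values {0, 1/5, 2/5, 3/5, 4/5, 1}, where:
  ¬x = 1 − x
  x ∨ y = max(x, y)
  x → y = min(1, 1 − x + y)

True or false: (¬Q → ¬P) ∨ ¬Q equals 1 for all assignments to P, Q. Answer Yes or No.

No

Counterexample: take P = 2/5, Q = 1/5.
¬Q = ¬1/5 = 4/5
¬P = ¬2/5 = 3/5
¬Q → ¬P = 4/5 → 3/5 = 4/5
¬Q = ¬1/5 = 4/5
(¬Q → ¬P) ∨ ¬Q = 4/5 ∨ 4/5 = 4/5
This gives 4/5 ≠ 1.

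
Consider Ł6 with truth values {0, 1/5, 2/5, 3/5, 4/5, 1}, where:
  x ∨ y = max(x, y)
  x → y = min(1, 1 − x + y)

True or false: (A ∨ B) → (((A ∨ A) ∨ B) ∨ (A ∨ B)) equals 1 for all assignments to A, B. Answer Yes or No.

At A = 2/5, B = 2/5, for instance:
A ∨ B = 2/5 ∨ 2/5 = 2/5
A ∨ A = 2/5 ∨ 2/5 = 2/5
(A ∨ A) ∨ B = 2/5 ∨ 2/5 = 2/5
((A ∨ A) ∨ B) ∨ (A ∨ B) = 2/5 ∨ 2/5 = 2/5
(A ∨ B) → (((A ∨ A) ∨ B) ∨ (A ∨ B)) = 2/5 → 2/5 = 1
and checking the remaining 35 assignments likewise gives ≥ 1 in every case.

Yes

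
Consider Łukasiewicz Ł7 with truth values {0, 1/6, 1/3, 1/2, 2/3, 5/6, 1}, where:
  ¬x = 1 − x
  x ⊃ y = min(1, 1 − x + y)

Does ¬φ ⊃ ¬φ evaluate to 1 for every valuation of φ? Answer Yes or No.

Yes

φ = 0 ↦ 1
φ = 1/6 ↦ 1
φ = 1/3 ↦ 1
φ = 1/2 ↦ 1
φ = 2/3 ↦ 1
φ = 5/6 ↦ 1
φ = 1 ↦ 1
Every assignment gives a value ≥ 1.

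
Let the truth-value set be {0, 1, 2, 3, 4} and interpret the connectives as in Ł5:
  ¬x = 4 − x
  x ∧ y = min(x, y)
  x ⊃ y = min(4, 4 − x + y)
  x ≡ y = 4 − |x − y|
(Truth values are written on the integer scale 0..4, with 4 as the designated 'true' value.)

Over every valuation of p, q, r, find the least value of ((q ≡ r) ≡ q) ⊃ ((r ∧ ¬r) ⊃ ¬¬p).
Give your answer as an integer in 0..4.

Take p = 0, q = 3, r = 2:
q ≡ r = 3 ≡ 2 = 3
(q ≡ r) ≡ q = 3 ≡ 3 = 4
¬r = ¬2 = 2
r ∧ ¬r = 2 ∧ 2 = 2
¬p = ¬0 = 4
¬¬p = ¬4 = 0
(r ∧ ¬r) ⊃ ¬¬p = 2 ⊃ 0 = 2
((q ≡ r) ≡ q) ⊃ ((r ∧ ¬r) ⊃ ¬¬p) = 4 ⊃ 2 = 2
No assignment yields a value below 2, so this is the minimum.

2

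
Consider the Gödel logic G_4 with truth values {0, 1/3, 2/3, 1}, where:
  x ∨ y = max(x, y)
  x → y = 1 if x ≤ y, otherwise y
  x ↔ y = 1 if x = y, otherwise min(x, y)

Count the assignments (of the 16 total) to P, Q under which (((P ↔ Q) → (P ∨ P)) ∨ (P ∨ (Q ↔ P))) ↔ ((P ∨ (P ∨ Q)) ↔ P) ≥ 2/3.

P = 0, Q = 0 ↦ 1  ≥
P = 0, Q = 1/3 ↦ 0  <
P = 0, Q = 2/3 ↦ 0  <
P = 0, Q = 1 ↦ 0  <
P = 1/3, Q = 0 ↦ 1  ≥
P = 1/3, Q = 1/3 ↦ 1  ≥
P = 1/3, Q = 2/3 ↦ 1/3  <
P = 1/3, Q = 1 ↦ 1/3  <
P = 2/3, Q = 0 ↦ 1  ≥
P = 2/3, Q = 1/3 ↦ 1  ≥
P = 2/3, Q = 2/3 ↦ 1  ≥
P = 2/3, Q = 1 ↦ 2/3  ≥
P = 1, Q = 0 ↦ 1  ≥
P = 1, Q = 1/3 ↦ 1  ≥
P = 1, Q = 2/3 ↦ 1  ≥
P = 1, Q = 1 ↦ 1  ≥
So 11 of the 16 assignments meet the threshold.

11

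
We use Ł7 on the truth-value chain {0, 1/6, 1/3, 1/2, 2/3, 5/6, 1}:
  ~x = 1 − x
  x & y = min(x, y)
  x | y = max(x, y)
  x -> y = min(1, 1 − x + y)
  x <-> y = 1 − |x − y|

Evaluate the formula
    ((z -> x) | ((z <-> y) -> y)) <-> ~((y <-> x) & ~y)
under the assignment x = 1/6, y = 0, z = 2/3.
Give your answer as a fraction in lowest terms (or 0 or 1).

z -> x = 2/3 -> 1/6 = 1/2
z <-> y = 2/3 <-> 0 = 1/3
(z <-> y) -> y = 1/3 -> 0 = 2/3
(z -> x) | ((z <-> y) -> y) = 1/2 | 2/3 = 2/3
y <-> x = 0 <-> 1/6 = 5/6
~y = ~0 = 1
(y <-> x) & ~y = 5/6 & 1 = 5/6
~((y <-> x) & ~y) = ~5/6 = 1/6
((z -> x) | ((z <-> y) -> y)) <-> ~((y <-> x) & ~y) = 2/3 <-> 1/6 = 1/2

1/2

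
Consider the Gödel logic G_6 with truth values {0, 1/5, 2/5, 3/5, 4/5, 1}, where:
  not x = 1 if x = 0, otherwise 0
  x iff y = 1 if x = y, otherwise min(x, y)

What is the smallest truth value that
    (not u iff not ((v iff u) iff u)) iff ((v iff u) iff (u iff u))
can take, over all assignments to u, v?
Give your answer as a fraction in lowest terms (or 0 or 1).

Take u = 1/5, v = 2/5:
not u = not 1/5 = 0
v iff u = 2/5 iff 1/5 = 1/5
(v iff u) iff u = 1/5 iff 1/5 = 1
not ((v iff u) iff u) = not 1 = 0
not u iff not ((v iff u) iff u) = 0 iff 0 = 1
v iff u = 2/5 iff 1/5 = 1/5
u iff u = 1/5 iff 1/5 = 1
(v iff u) iff (u iff u) = 1/5 iff 1 = 1/5
(not u iff not ((v iff u) iff u)) iff ((v iff u) iff (u iff u)) = 1 iff 1/5 = 1/5
No assignment yields a value below 1/5, so this is the minimum.

1/5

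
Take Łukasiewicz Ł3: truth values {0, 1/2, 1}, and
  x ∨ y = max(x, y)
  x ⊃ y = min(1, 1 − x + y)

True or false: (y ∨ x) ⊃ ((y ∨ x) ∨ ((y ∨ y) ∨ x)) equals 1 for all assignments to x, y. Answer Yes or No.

x = 0, y = 0 ↦ 1
x = 0, y = 1/2 ↦ 1
x = 0, y = 1 ↦ 1
x = 1/2, y = 0 ↦ 1
x = 1/2, y = 1/2 ↦ 1
x = 1/2, y = 1 ↦ 1
x = 1, y = 0 ↦ 1
x = 1, y = 1/2 ↦ 1
x = 1, y = 1 ↦ 1
Every assignment gives a value ≥ 1.

Yes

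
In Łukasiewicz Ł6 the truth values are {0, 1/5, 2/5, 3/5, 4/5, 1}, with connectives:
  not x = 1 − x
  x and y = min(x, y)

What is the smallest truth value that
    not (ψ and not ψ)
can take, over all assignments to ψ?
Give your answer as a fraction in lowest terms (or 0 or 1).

Take ψ = 2/5:
not ψ = not 2/5 = 3/5
ψ and not ψ = 2/5 and 3/5 = 2/5
not (ψ and not ψ) = not 2/5 = 3/5
No assignment yields a value below 3/5, so this is the minimum.

3/5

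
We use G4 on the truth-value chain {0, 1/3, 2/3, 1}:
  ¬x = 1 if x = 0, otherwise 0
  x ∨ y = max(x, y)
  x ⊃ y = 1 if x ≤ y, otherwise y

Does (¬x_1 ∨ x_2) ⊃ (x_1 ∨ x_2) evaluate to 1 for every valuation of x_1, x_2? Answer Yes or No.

No

Counterexample: take x_1 = 0, x_2 = 0.
¬x_1 = ¬0 = 1
¬x_1 ∨ x_2 = 1 ∨ 0 = 1
x_1 ∨ x_2 = 0 ∨ 0 = 0
(¬x_1 ∨ x_2) ⊃ (x_1 ∨ x_2) = 1 ⊃ 0 = 0
This gives 0 ≠ 1.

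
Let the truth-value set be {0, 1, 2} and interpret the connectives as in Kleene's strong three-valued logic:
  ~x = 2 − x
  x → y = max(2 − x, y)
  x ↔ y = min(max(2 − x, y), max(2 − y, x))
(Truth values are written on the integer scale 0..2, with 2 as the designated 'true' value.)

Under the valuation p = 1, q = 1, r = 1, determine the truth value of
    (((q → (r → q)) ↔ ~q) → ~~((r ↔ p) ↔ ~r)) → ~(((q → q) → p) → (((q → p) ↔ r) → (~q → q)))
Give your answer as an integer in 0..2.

r → q = 1 → 1 = 1
q → (r → q) = 1 → 1 = 1
~q = ~1 = 1
(q → (r → q)) ↔ ~q = 1 ↔ 1 = 1
r ↔ p = 1 ↔ 1 = 1
~r = ~1 = 1
(r ↔ p) ↔ ~r = 1 ↔ 1 = 1
~((r ↔ p) ↔ ~r) = ~1 = 1
~~((r ↔ p) ↔ ~r) = ~1 = 1
((q → (r → q)) ↔ ~q) → ~~((r ↔ p) ↔ ~r) = 1 → 1 = 1
q → q = 1 → 1 = 1
(q → q) → p = 1 → 1 = 1
q → p = 1 → 1 = 1
(q → p) ↔ r = 1 ↔ 1 = 1
~q = ~1 = 1
~q → q = 1 → 1 = 1
((q → p) ↔ r) → (~q → q) = 1 → 1 = 1
((q → q) → p) → (((q → p) ↔ r) → (~q → q)) = 1 → 1 = 1
~(((q → q) → p) → (((q → p) ↔ r) → (~q → q))) = ~1 = 1
(((q → (r → q)) ↔ ~q) → ~~((r ↔ p) ↔ ~r)) → ~(((q → q) → p) → (((q → p) ↔ r) → (~q → q))) = 1 → 1 = 1

1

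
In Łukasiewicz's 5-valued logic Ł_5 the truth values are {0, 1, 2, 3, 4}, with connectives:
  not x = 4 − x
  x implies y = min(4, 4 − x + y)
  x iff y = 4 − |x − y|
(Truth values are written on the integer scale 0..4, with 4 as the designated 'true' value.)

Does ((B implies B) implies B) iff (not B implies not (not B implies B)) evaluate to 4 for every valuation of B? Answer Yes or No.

No

Counterexample: take B = 0.
B implies B = 0 implies 0 = 4
(B implies B) implies B = 4 implies 0 = 0
not B = not 0 = 4
not B = not 0 = 4
not B implies B = 4 implies 0 = 0
not (not B implies B) = not 0 = 4
not B implies not (not B implies B) = 4 implies 4 = 4
((B implies B) implies B) iff (not B implies not (not B implies B)) = 0 iff 4 = 0
This gives 0 ≠ 4.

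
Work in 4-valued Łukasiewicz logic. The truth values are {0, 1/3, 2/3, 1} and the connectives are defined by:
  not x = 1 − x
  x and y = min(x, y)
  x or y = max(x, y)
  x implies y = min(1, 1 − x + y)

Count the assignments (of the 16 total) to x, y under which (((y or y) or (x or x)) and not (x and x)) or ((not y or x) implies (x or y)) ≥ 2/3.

14

x = 0, y = 0 ↦ 0  <
x = 0, y = 1/3 ↦ 2/3  ≥
x = 0, y = 2/3 ↦ 1  ≥
x = 0, y = 1 ↦ 1  ≥
x = 1/3, y = 0 ↦ 1/3  <
x = 1/3, y = 1/3 ↦ 2/3  ≥
x = 1/3, y = 2/3 ↦ 1  ≥
x = 1/3, y = 1 ↦ 1  ≥
x = 2/3, y = 0 ↦ 2/3  ≥
x = 2/3, y = 1/3 ↦ 1  ≥
x = 2/3, y = 2/3 ↦ 1  ≥
x = 2/3, y = 1 ↦ 1  ≥
x = 1, y = 0 ↦ 1  ≥
x = 1, y = 1/3 ↦ 1  ≥
x = 1, y = 2/3 ↦ 1  ≥
x = 1, y = 1 ↦ 1  ≥
So 14 of the 16 assignments meet the threshold.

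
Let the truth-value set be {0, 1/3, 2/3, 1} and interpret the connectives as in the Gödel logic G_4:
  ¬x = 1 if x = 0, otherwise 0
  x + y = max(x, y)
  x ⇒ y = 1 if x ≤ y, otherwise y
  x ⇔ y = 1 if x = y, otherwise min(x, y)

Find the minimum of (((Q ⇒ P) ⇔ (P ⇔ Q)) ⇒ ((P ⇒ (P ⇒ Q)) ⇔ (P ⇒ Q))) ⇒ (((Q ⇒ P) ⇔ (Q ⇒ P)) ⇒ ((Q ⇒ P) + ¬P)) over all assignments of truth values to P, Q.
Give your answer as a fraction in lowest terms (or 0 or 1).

Take P = 1/3, Q = 2/3:
Q ⇒ P = 2/3 ⇒ 1/3 = 1/3
P ⇔ Q = 1/3 ⇔ 2/3 = 1/3
(Q ⇒ P) ⇔ (P ⇔ Q) = 1/3 ⇔ 1/3 = 1
P ⇒ Q = 1/3 ⇒ 2/3 = 1
P ⇒ (P ⇒ Q) = 1/3 ⇒ 1 = 1
P ⇒ Q = 1/3 ⇒ 2/3 = 1
(P ⇒ (P ⇒ Q)) ⇔ (P ⇒ Q) = 1 ⇔ 1 = 1
((Q ⇒ P) ⇔ (P ⇔ Q)) ⇒ ((P ⇒ (P ⇒ Q)) ⇔ (P ⇒ Q)) = 1 ⇒ 1 = 1
Q ⇒ P = 2/3 ⇒ 1/3 = 1/3
Q ⇒ P = 2/3 ⇒ 1/3 = 1/3
(Q ⇒ P) ⇔ (Q ⇒ P) = 1/3 ⇔ 1/3 = 1
Q ⇒ P = 2/3 ⇒ 1/3 = 1/3
¬P = ¬1/3 = 0
(Q ⇒ P) + ¬P = 1/3 + 0 = 1/3
((Q ⇒ P) ⇔ (Q ⇒ P)) ⇒ ((Q ⇒ P) + ¬P) = 1 ⇒ 1/3 = 1/3
(((Q ⇒ P) ⇔ (P ⇔ Q)) ⇒ ((P ⇒ (P ⇒ Q)) ⇔ (P ⇒ Q))) ⇒ (((Q ⇒ P) ⇔ (Q ⇒ P)) ⇒ ((Q ⇒ P) + ¬P)) = 1 ⇒ 1/3 = 1/3
No assignment yields a value below 1/3, so this is the minimum.

1/3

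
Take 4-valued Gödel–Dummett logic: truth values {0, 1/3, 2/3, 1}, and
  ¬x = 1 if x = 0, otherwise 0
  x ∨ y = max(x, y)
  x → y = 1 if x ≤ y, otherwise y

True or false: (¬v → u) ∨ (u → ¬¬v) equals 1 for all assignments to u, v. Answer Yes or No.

No

Counterexample: take u = 1/3, v = 0.
¬v = ¬0 = 1
¬v → u = 1 → 1/3 = 1/3
¬v = ¬0 = 1
¬¬v = ¬1 = 0
u → ¬¬v = 1/3 → 0 = 0
(¬v → u) ∨ (u → ¬¬v) = 1/3 ∨ 0 = 1/3
This gives 1/3 ≠ 1.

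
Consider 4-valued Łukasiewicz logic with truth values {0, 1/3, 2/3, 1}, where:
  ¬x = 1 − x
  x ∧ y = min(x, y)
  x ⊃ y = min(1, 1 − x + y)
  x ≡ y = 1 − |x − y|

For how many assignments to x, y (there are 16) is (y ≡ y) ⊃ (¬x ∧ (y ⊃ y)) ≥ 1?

4

x = 0, y = 0 ↦ 1  ≥
x = 0, y = 1/3 ↦ 1  ≥
x = 0, y = 2/3 ↦ 1  ≥
x = 0, y = 1 ↦ 1  ≥
x = 1/3, y = 0 ↦ 2/3  <
x = 1/3, y = 1/3 ↦ 2/3  <
x = 1/3, y = 2/3 ↦ 2/3  <
x = 1/3, y = 1 ↦ 2/3  <
x = 2/3, y = 0 ↦ 1/3  <
x = 2/3, y = 1/3 ↦ 1/3  <
x = 2/3, y = 2/3 ↦ 1/3  <
x = 2/3, y = 1 ↦ 1/3  <
x = 1, y = 0 ↦ 0  <
x = 1, y = 1/3 ↦ 0  <
x = 1, y = 2/3 ↦ 0  <
x = 1, y = 1 ↦ 0  <
So 4 of the 16 assignments meet the threshold.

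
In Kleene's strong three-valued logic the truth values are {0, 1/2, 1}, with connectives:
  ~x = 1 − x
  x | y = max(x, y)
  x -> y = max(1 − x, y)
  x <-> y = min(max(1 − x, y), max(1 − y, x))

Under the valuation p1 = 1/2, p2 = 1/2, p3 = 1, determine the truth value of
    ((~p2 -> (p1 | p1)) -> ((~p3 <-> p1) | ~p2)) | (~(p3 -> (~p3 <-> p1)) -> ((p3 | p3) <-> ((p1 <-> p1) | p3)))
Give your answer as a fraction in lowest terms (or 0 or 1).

1

~p2 = ~1/2 = 1/2
p1 | p1 = 1/2 | 1/2 = 1/2
~p2 -> (p1 | p1) = 1/2 -> 1/2 = 1/2
~p3 = ~1 = 0
~p3 <-> p1 = 0 <-> 1/2 = 1/2
~p2 = ~1/2 = 1/2
(~p3 <-> p1) | ~p2 = 1/2 | 1/2 = 1/2
(~p2 -> (p1 | p1)) -> ((~p3 <-> p1) | ~p2) = 1/2 -> 1/2 = 1/2
~p3 = ~1 = 0
~p3 <-> p1 = 0 <-> 1/2 = 1/2
p3 -> (~p3 <-> p1) = 1 -> 1/2 = 1/2
~(p3 -> (~p3 <-> p1)) = ~1/2 = 1/2
p3 | p3 = 1 | 1 = 1
p1 <-> p1 = 1/2 <-> 1/2 = 1/2
(p1 <-> p1) | p3 = 1/2 | 1 = 1
(p3 | p3) <-> ((p1 <-> p1) | p3) = 1 <-> 1 = 1
~(p3 -> (~p3 <-> p1)) -> ((p3 | p3) <-> ((p1 <-> p1) | p3)) = 1/2 -> 1 = 1
((~p2 -> (p1 | p1)) -> ((~p3 <-> p1) | ~p2)) | (~(p3 -> (~p3 <-> p1)) -> ((p3 | p3) <-> ((p1 <-> p1) | p3))) = 1/2 | 1 = 1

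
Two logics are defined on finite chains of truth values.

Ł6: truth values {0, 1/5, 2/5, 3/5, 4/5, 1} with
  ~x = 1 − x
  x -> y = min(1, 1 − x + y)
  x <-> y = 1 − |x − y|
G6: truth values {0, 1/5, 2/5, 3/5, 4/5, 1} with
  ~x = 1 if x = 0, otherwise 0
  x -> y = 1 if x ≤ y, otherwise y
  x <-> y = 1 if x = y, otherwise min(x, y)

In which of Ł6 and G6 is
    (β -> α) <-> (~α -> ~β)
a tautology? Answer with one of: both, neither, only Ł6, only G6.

In Ł6: every assignment gives 1 — tautology.
In G6: at α = 1/5, β = 2/5 the value is 1/5 — not a tautology.

only Ł6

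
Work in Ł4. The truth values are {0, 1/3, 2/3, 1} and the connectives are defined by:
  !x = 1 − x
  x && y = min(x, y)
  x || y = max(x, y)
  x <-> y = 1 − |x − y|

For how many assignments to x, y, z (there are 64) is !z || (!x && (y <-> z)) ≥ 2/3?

value 1: 19 assignments (counts)
value 2/3: 23 assignments (counts)
value 1/3: 15 assignments
value 0: 7 assignments
So 42 of the 64 assignments meet the threshold.

42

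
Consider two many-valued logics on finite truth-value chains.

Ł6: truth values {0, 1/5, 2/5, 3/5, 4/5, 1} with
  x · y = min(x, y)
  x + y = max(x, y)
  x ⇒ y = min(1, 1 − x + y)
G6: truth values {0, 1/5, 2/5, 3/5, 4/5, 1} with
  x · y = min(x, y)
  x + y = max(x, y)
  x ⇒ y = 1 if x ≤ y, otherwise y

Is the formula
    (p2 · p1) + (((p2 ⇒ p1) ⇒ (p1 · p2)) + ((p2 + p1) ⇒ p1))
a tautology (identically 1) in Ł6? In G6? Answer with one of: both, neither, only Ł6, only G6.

In Ł6: at p1 = 0, p2 = 1/5 the value is 4/5 — not a tautology.
In G6: every assignment gives 1 — tautology.

only G6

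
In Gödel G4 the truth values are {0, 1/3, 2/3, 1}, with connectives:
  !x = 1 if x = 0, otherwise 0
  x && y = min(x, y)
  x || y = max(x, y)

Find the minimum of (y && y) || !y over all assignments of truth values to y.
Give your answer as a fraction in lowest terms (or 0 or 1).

1/3

Take y = 1/3:
y && y = 1/3 && 1/3 = 1/3
!y = !1/3 = 0
(y && y) || !y = 1/3 || 0 = 1/3
No assignment yields a value below 1/3, so this is the minimum.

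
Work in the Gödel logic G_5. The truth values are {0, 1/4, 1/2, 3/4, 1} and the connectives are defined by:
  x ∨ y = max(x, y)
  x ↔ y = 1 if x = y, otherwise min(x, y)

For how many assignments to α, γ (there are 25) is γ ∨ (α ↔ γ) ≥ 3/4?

13

value 1: 9 assignments (counts)
value 3/4: 4 assignments (counts)
value 1/2: 4 assignments
value 1/4: 4 assignments
value 0: 4 assignments
So 13 of the 25 assignments meet the threshold.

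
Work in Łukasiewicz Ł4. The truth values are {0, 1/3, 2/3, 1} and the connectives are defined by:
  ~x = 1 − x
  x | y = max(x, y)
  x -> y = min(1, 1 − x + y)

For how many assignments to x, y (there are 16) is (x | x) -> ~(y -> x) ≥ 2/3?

x = 0, y = 0 ↦ 1  ≥
x = 0, y = 1/3 ↦ 1  ≥
x = 0, y = 2/3 ↦ 1  ≥
x = 0, y = 1 ↦ 1  ≥
x = 1/3, y = 0 ↦ 2/3  ≥
x = 1/3, y = 1/3 ↦ 2/3  ≥
x = 1/3, y = 2/3 ↦ 1  ≥
x = 1/3, y = 1 ↦ 1  ≥
x = 2/3, y = 0 ↦ 1/3  <
x = 2/3, y = 1/3 ↦ 1/3  <
x = 2/3, y = 2/3 ↦ 1/3  <
x = 2/3, y = 1 ↦ 2/3  ≥
x = 1, y = 0 ↦ 0  <
x = 1, y = 1/3 ↦ 0  <
x = 1, y = 2/3 ↦ 0  <
x = 1, y = 1 ↦ 0  <
So 9 of the 16 assignments meet the threshold.

9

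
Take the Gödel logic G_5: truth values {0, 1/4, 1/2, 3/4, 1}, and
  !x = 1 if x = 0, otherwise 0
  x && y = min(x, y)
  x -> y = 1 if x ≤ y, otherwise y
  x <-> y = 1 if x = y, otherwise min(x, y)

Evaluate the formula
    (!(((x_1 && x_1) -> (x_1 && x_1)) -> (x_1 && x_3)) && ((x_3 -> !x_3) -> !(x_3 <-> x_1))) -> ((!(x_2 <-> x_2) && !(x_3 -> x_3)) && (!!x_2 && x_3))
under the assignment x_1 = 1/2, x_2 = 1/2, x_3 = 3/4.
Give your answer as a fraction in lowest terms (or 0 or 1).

x_1 && x_1 = 1/2 && 1/2 = 1/2
x_1 && x_1 = 1/2 && 1/2 = 1/2
(x_1 && x_1) -> (x_1 && x_1) = 1/2 -> 1/2 = 1
x_1 && x_3 = 1/2 && 3/4 = 1/2
((x_1 && x_1) -> (x_1 && x_1)) -> (x_1 && x_3) = 1 -> 1/2 = 1/2
!(((x_1 && x_1) -> (x_1 && x_1)) -> (x_1 && x_3)) = !1/2 = 0
!x_3 = !3/4 = 0
x_3 -> !x_3 = 3/4 -> 0 = 0
x_3 <-> x_1 = 3/4 <-> 1/2 = 1/2
!(x_3 <-> x_1) = !1/2 = 0
(x_3 -> !x_3) -> !(x_3 <-> x_1) = 0 -> 0 = 1
!(((x_1 && x_1) -> (x_1 && x_1)) -> (x_1 && x_3)) && ((x_3 -> !x_3) -> !(x_3 <-> x_1)) = 0 && 1 = 0
x_2 <-> x_2 = 1/2 <-> 1/2 = 1
!(x_2 <-> x_2) = !1 = 0
x_3 -> x_3 = 3/4 -> 3/4 = 1
!(x_3 -> x_3) = !1 = 0
!(x_2 <-> x_2) && !(x_3 -> x_3) = 0 && 0 = 0
!x_2 = !1/2 = 0
!!x_2 = !0 = 1
!!x_2 && x_3 = 1 && 3/4 = 3/4
(!(x_2 <-> x_2) && !(x_3 -> x_3)) && (!!x_2 && x_3) = 0 && 3/4 = 0
(!(((x_1 && x_1) -> (x_1 && x_1)) -> (x_1 && x_3)) && ((x_3 -> !x_3) -> !(x_3 <-> x_1))) -> ((!(x_2 <-> x_2) && !(x_3 -> x_3)) && (!!x_2 && x_3)) = 0 -> 0 = 1

1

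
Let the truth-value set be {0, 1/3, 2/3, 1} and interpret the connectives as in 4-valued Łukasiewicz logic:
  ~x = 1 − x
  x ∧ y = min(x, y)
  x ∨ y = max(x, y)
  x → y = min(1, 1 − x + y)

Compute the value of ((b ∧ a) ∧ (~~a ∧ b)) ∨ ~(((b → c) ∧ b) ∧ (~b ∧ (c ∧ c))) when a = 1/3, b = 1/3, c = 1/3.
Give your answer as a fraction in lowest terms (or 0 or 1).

b ∧ a = 1/3 ∧ 1/3 = 1/3
~a = ~1/3 = 2/3
~~a = ~2/3 = 1/3
~~a ∧ b = 1/3 ∧ 1/3 = 1/3
(b ∧ a) ∧ (~~a ∧ b) = 1/3 ∧ 1/3 = 1/3
b → c = 1/3 → 1/3 = 1
(b → c) ∧ b = 1 ∧ 1/3 = 1/3
~b = ~1/3 = 2/3
c ∧ c = 1/3 ∧ 1/3 = 1/3
~b ∧ (c ∧ c) = 2/3 ∧ 1/3 = 1/3
((b → c) ∧ b) ∧ (~b ∧ (c ∧ c)) = 1/3 ∧ 1/3 = 1/3
~(((b → c) ∧ b) ∧ (~b ∧ (c ∧ c))) = ~1/3 = 2/3
((b ∧ a) ∧ (~~a ∧ b)) ∨ ~(((b → c) ∧ b) ∧ (~b ∧ (c ∧ c))) = 1/3 ∨ 2/3 = 2/3

2/3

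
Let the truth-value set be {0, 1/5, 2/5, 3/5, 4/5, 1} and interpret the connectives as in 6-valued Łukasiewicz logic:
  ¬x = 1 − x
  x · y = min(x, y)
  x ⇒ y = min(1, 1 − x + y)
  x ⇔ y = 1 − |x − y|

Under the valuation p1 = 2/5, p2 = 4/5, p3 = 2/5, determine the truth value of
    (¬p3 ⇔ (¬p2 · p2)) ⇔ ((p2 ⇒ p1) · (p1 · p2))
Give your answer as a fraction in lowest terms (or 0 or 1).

4/5

¬p3 = ¬2/5 = 3/5
¬p2 = ¬4/5 = 1/5
¬p2 · p2 = 1/5 · 4/5 = 1/5
¬p3 ⇔ (¬p2 · p2) = 3/5 ⇔ 1/5 = 3/5
p2 ⇒ p1 = 4/5 ⇒ 2/5 = 3/5
p1 · p2 = 2/5 · 4/5 = 2/5
(p2 ⇒ p1) · (p1 · p2) = 3/5 · 2/5 = 2/5
(¬p3 ⇔ (¬p2 · p2)) ⇔ ((p2 ⇒ p1) · (p1 · p2)) = 3/5 ⇔ 2/5 = 4/5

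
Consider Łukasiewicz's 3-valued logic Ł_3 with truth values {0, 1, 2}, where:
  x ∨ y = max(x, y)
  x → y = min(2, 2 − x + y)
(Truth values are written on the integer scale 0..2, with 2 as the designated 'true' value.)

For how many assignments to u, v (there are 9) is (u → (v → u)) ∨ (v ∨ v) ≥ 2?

u = 0, v = 0 ↦ 2  ≥
u = 0, v = 1 ↦ 2  ≥
u = 0, v = 2 ↦ 2  ≥
u = 1, v = 0 ↦ 2  ≥
u = 1, v = 1 ↦ 2  ≥
u = 1, v = 2 ↦ 2  ≥
u = 2, v = 0 ↦ 2  ≥
u = 2, v = 1 ↦ 2  ≥
u = 2, v = 2 ↦ 2  ≥
So 9 of the 9 assignments meet the threshold.

9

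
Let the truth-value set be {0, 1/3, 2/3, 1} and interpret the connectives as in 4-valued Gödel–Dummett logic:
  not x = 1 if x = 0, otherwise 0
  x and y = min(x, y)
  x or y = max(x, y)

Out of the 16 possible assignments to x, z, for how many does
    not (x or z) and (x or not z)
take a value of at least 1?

1

x = 0, z = 0 ↦ 1  ≥
x = 0, z = 1/3 ↦ 0  <
x = 0, z = 2/3 ↦ 0  <
x = 0, z = 1 ↦ 0  <
x = 1/3, z = 0 ↦ 0  <
x = 1/3, z = 1/3 ↦ 0  <
x = 1/3, z = 2/3 ↦ 0  <
x = 1/3, z = 1 ↦ 0  <
x = 2/3, z = 0 ↦ 0  <
x = 2/3, z = 1/3 ↦ 0  <
x = 2/3, z = 2/3 ↦ 0  <
x = 2/3, z = 1 ↦ 0  <
x = 1, z = 0 ↦ 0  <
x = 1, z = 1/3 ↦ 0  <
x = 1, z = 2/3 ↦ 0  <
x = 1, z = 1 ↦ 0  <
So 1 of the 16 assignments meets the threshold.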